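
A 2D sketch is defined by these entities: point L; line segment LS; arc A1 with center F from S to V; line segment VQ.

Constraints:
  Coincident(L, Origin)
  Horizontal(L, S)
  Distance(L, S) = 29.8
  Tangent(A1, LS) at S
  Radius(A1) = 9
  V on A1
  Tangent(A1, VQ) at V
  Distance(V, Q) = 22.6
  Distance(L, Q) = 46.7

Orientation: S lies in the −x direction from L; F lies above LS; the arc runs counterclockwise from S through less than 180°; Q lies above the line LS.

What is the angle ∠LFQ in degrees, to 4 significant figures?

114.2°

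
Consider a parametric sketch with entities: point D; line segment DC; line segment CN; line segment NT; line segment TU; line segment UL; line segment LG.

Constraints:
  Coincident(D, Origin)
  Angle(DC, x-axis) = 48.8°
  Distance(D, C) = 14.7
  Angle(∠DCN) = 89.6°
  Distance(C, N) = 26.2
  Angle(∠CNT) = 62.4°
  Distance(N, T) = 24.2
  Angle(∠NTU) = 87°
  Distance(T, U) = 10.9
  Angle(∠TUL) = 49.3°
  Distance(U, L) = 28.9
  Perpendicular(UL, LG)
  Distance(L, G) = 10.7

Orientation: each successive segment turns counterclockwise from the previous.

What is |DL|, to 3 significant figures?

33.9

D is at the origin; DC runs at 48.8° with length 14.7, so C = (9.68, 11.1). ∠DCN = 89.6° gives CN at 139° from the x-axis; with |CN| = 26.2, N = (-10.2, 28.2). ∠CNT = 62.4° gives NT at -103° from the x-axis; with |NT| = 24.2, T = (-15.7, 4.62). ∠NTU = 87.0° gives TU at -10.2° from the x-axis; with |TU| = 10.9, U = (-4.95, 2.69). ∠TUL = 49.3° gives UL at 120° from the x-axis; with |UL| = 28.9, L = (-19.6, 27.6). Then |DL| = |L − D| = 33.9.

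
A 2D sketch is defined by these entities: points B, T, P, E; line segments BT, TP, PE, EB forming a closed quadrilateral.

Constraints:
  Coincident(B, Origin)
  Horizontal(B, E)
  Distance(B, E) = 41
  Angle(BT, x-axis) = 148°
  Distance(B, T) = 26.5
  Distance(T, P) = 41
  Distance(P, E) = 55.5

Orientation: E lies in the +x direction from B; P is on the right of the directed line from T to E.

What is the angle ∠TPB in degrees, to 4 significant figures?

39.14°

B is at the origin; BE is horizontal with |BE| = 41.0 and E in +x, so E = (41.0, 0). BT runs at 148.0° with |BT| = 26.5, so T = (-22.47, 14.04). P is determined by |TP| = 41.0 and |PE| = 55.5 together: it lies at the intersection of circle(T, 41.0) and circle(E, 55.5). With |TE| = 65.01, the foot of the radical line on TE is 21.74 from T and the perpendicular offset is √(41.0² − 21.74²) = 34.76. Taking the right-of-TE solution: P = (-8.753, -24.59).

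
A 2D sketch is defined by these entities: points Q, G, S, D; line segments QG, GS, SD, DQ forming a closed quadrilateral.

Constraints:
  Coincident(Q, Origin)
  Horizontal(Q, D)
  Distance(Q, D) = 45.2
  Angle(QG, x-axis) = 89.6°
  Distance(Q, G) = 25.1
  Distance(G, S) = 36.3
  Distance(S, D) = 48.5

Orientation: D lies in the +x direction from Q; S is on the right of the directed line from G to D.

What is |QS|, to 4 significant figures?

11.31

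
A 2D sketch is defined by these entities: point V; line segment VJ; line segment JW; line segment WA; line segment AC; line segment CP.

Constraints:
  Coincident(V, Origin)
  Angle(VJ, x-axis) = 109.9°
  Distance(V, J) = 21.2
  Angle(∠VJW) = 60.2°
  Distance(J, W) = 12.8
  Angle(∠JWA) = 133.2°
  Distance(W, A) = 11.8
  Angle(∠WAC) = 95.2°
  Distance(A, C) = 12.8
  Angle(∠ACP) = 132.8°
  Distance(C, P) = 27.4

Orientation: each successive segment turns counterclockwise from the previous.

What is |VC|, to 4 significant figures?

1.857

V is at the origin; VJ runs at 109.9° with length 21.2, so J = (-7.216, 19.93). ∠VJW = 60.2° gives JW at -130.3° from the x-axis; with |JW| = 12.8, W = (-15.49, 10.17). ∠JWA = 133.2° gives WA at -83.50° from the x-axis; with |WA| = 11.8, A = (-14.16, -1.552). ∠WAC = 95.2° gives AC at 1.300° from the x-axis; with |AC| = 12.8, C = (-1.362, -1.262). Then |VC| = |C − V| = 1.857.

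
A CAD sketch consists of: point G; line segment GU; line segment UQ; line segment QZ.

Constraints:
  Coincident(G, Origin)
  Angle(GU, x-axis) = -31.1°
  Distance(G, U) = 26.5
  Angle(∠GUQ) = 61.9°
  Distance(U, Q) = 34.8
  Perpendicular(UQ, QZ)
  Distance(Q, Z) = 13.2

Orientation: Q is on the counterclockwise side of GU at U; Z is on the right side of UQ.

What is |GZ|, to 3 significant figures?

42.8

G is at the origin; GU runs at -31.1° with length 26.5, so U = 26.5·(cos -31.1°, sin -31.1°) = (22.7, -13.7). ∠GUQ = 61.9°, so UQ runs at -31.1° + (180° − 61.9°) = 87.0° from the x-axis; with |UQ| = 34.8, Q = U + 34.8·(cos 87.0°, sin 87.0°) = (24.5, 21.1). UQ is perpendicular to QZ; with |QZ| = 13.2 on the right of UQ, Z = Q + 13.2·(0.999, -0.0523) = (37.7, 20.4). Then |GZ| = |Z − G| = 42.8.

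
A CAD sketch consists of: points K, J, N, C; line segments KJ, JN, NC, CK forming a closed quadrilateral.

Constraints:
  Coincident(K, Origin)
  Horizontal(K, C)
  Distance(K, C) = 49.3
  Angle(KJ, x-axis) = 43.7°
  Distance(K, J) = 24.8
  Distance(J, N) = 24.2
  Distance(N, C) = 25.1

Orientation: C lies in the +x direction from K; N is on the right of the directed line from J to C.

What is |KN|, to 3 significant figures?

25.7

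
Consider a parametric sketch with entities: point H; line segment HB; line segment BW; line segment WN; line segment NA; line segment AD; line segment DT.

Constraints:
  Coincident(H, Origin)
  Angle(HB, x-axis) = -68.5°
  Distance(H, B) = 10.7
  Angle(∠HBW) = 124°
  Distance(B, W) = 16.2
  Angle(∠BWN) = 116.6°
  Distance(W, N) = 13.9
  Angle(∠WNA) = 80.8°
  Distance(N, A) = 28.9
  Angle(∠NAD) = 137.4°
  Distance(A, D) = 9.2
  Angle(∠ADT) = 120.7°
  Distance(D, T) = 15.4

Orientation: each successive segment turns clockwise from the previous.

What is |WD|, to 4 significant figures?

34.28

∠WNA = 80.8° gives NA at 72.90° from the x-axis; with |NA| = 28.9, A = (-10.52, 6.227). ∠NAD = 137.4° gives AD at 30.30° from the x-axis; with |AD| = 9.2, D = (-2.581, 10.87). Then |WD| = |D − W| = 34.28.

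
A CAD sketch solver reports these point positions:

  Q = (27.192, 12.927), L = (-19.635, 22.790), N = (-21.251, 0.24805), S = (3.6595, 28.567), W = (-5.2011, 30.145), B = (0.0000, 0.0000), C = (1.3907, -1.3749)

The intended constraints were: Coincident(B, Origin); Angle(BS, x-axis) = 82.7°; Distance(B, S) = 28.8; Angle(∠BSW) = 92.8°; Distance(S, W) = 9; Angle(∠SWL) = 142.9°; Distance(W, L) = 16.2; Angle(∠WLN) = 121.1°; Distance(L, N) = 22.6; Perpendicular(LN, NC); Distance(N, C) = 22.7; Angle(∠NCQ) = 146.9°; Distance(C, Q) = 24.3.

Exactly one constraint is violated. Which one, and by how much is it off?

Distance(C, Q) = 24.3 — off by 5.20.

B = (0.00, 0.00) ✓; BS at 82.70° ✓; |BS| = 28.80 ✓; ∠BSW = 92.80° ✓; |SW| = 9.000 ✓; ∠SWL = 142.9° ✓; |WL| = 16.20 ✓; ∠WLN = 121.1° ✓; |LN| = 22.60 ✓; ∠(LN, NC) = 90.00° ✓; |NC| = 22.70 ✓; ∠NCQ = 146.9° ✓; |CQ| = 29.50 ✗.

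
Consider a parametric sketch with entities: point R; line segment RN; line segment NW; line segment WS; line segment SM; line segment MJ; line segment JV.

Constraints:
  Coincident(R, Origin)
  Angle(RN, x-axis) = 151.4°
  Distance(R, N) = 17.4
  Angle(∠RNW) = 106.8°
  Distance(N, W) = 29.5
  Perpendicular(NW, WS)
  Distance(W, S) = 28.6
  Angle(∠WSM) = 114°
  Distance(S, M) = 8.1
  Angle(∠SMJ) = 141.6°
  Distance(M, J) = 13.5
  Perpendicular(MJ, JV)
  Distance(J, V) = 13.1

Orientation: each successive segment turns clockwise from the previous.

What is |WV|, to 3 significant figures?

23.4

∠SMJ = 141.6° gives MJ at -116° from the x-axis; with |MJ| = 13.5, J = (14.5, 11.3). The perpendicularity gives JV at right angles to MJ, so JV runs at 154°; with |JV| = 13.1, V = (2.75, 17.1). Then |WV| = |V − W| = 23.4.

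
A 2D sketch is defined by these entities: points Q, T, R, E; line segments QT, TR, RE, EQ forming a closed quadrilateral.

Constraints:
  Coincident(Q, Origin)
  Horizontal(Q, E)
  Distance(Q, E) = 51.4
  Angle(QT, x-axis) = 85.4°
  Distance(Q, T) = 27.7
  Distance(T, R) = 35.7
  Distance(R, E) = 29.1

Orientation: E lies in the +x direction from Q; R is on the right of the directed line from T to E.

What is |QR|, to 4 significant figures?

22.44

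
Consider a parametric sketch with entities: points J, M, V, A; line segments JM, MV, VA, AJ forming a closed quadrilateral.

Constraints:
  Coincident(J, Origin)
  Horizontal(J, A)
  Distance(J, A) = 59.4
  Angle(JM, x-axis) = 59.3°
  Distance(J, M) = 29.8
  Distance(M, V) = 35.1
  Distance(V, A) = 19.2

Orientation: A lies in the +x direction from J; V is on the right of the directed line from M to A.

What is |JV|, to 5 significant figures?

40.238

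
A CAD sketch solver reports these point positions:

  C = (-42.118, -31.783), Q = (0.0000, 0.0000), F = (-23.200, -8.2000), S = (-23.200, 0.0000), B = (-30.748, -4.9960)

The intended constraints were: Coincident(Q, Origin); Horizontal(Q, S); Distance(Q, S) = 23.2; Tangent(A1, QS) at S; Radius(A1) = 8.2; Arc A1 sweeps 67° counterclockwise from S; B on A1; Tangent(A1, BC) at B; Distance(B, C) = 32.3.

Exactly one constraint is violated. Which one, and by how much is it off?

Distance(B, C) = 32.3 — off by 3.20.

Q = (0.00, 0.00) ✓; Q.y = 0.00, S.y = 0.00 ✓; |QS| = 23.20 ✓; ∠(FS, SQ) = 90.00° ✓; |FS| = 8.200 ✓; bearing(F→B) − bearing(F→S) = 67.00° ✓; |FB| = 8.200 ✓; ∠(FB, BC) = 90.00° ✓; |BC| = 29.10 ✗.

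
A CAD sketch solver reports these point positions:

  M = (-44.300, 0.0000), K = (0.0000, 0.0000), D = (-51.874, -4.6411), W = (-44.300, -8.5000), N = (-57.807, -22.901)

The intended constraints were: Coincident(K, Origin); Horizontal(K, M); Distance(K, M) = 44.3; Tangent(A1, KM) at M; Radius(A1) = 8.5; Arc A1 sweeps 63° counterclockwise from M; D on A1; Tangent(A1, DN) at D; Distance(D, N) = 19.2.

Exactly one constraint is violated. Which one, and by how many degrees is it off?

Tangent(A1, DN) at D — off by 9.00°.

K = (0.00, 0.00) ✓; K.y = 0.00, M.y = 0.00 ✓; |KM| = 44.30 ✓; ∠(WM, MK) = 90.00° ✓; |WM| = 8.500 ✓; bearing(W→D) − bearing(W→M) = 63.00° ✓; |WD| = 8.500 ✓; ∠(WD, DN) = 81.00° ✗; |DN| = 19.20 ✓.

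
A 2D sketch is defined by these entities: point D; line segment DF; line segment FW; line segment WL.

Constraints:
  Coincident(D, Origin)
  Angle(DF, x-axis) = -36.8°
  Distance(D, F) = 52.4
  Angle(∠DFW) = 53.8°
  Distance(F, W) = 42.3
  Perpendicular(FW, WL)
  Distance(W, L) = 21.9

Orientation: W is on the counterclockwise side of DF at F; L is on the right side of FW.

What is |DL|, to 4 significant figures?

65.18

D is at the origin; DF runs at -36.8° with length 52.4, so F = 52.4·(cos -36.8°, sin -36.8°) = (41.96, -31.39). ∠DFW = 53.8°, so FW runs at -36.8° + (180° − 53.8°) = 89.40° from the x-axis; with |FW| = 42.3, W = F + 42.3·(cos 89.40°, sin 89.40°) = (42.40, 10.91). FW ⟂ WL; with |WL| = 21.9 on the right of FW, L = W + 21.9·(0.9999, -0.01047) = (64.30, 10.68). Then |DL| = |L − D| = 65.18.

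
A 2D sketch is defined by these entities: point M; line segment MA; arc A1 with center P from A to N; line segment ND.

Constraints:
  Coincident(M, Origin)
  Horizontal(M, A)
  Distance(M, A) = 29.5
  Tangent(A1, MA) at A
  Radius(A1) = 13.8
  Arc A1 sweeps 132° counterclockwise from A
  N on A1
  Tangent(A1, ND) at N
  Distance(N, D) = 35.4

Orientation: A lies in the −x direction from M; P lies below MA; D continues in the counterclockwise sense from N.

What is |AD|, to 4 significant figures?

51.14

M is at the origin; MA is horizontal with |MA| = 29.5 and A on the −x side, so A = (-29.50, 0.000). Since A1 is tangent to MA there, PA ⟂ MA, so P = A + (0, -13.8) = (-29.50, -13.80). On A1, A sits at bearing 90° from P; a 132° counterclockwise sweep puts N at bearing 222°, so N = P + 13.8·(cos 222°, sin 222°) = (-39.76, -23.03). The tangent condition forces PN to be normal to ND, so ND runs along (−sin 222°, cos 222°); with |ND| = 35.4, D = (-16.07, -49.34). Then |AD| = |D − A| = 51.14.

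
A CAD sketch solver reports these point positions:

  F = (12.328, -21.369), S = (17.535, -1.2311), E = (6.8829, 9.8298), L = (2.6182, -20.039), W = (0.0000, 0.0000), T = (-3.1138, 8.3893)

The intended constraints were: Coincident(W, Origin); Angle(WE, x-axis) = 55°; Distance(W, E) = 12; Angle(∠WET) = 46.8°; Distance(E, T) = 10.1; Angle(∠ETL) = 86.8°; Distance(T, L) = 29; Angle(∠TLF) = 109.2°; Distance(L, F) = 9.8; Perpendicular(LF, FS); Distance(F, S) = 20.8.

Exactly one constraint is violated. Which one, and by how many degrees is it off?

Perpendicular(LF, FS) — off by 6.70°.

W = (0.00, 0.00) ✓; WE at 55.00° ✓; |WE| = 12.00 ✓; ∠WET = 46.80° ✓; |ET| = 10.10 ✓; ∠ETL = 86.80° ✓; |TL| = 29.00 ✓; ∠TLF = 109.2° ✓; |LF| = 9.800 ✓; ∠(LF, FS) = 83.30° ✗; |FS| = 20.80 ✓.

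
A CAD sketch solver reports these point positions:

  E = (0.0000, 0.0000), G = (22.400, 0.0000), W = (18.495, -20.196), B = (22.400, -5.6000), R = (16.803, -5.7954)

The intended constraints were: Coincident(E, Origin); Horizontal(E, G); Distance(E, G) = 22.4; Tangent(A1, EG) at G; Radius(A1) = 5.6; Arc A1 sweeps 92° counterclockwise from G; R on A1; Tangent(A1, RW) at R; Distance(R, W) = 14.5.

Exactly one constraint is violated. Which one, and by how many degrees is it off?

Tangent(A1, RW) at R — off by 4.70°.

E = (0.00, 0.00) ✓; E.y = 0.00, G.y = 0.00 ✓; |EG| = 22.40 ✓; ∠(BG, GE) = 90.00° ✓; |BG| = 5.600 ✓; bearing(B→R) − bearing(B→G) = 92.00° ✓; |BR| = 5.600 ✓; ∠(BR, RW) = 85.30° ✗; |RW| = 14.50 ✓.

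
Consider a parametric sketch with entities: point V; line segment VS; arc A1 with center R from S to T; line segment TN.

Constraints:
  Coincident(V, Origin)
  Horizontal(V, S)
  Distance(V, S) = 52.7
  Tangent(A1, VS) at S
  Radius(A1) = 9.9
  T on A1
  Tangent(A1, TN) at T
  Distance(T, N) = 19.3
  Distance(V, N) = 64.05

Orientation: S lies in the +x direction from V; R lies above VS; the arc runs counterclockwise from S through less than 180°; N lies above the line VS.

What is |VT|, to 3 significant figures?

63.4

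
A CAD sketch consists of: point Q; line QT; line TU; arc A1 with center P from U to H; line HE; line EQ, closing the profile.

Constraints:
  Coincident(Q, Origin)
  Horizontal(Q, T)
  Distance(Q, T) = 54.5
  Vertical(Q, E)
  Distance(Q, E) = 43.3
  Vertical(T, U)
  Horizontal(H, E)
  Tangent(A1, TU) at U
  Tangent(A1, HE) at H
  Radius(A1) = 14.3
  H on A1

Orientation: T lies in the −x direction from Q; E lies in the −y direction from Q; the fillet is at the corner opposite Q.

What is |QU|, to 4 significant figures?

61.74

Q is at the origin; QT is horizontal with |QT| = 54.5 and T on the −x side, so T = (-54.50, 0.000). Q and E share the same x with |QE| = 43.3 and E on the −y side, so E = (0.000, -43.30). The virtual corner opposite Q is at (-54.50, -43.30). A1 meets TU tangentially, so PU is at right angles to TU and since A1 is tangent to HE there, PH ⟂ HE, with radius 14.3, so the center P sits 14.3 in from both sides at P = (-40.20, -29.00). That places the tangent points at U = (-54.50, -29.00) on TU and H = (-40.20, -43.30) on HE. Then |QU| = |U − Q| = 61.74.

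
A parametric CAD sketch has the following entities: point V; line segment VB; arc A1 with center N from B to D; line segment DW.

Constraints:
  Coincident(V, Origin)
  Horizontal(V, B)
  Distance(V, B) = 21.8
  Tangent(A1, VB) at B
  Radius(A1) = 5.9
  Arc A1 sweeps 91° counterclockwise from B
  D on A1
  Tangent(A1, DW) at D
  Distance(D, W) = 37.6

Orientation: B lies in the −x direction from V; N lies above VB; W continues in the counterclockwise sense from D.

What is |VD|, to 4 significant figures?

17.00

V is at the origin; V and B share the same y with |VB| = 21.8 and B on the −x side, so B = (-21.80, 0.000). Tangency of A1 to VB means the radius NB is perpendicular to VB, so N = B + (0, 5.9) = (-21.80, 5.900). On A1, B sits at bearing -90° from N; a 91° counterclockwise sweep puts D at bearing 1°, so D = N + 5.9·(cos 1°, sin 1°) = (-15.90, 6.003). Then |VD| = |D − V| = 17.00.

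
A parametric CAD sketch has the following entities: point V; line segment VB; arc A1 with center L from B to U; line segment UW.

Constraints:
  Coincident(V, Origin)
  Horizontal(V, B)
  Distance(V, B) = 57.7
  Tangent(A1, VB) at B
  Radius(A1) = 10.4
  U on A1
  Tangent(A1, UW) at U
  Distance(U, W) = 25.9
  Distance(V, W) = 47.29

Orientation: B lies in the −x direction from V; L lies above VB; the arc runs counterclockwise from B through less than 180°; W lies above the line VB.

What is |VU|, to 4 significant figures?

48.68

V is at the origin; V and B share the same y with |VB| = 57.7 and B on the −x side, so B = (-57.70, 0.000). The tangent condition forces LB to be normal to VB, so L = B + (0, 10.4) = (-57.70, 10.40). Since LU ⟂ UW (tangency), |LW| = √(10.4² + 25.9²) = 27.91 regardless of where U sits on A1. So W lies on both circle(V, 47.29) and circle(L, 27.91); the above-VB intersection is W = (-37.14, 29.27). U is the foot of the tangent from W: U = (-48.32, 5.911).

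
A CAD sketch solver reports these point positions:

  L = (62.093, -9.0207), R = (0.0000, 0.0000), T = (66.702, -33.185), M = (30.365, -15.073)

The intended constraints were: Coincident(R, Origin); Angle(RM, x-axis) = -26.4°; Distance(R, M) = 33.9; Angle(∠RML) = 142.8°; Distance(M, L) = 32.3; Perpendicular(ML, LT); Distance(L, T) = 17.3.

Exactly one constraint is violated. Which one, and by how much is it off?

Distance(L, T) = 17.3 — off by 7.30.

R = (0.00, 0.00) ✓; RM at -26.40° ✓; |RM| = 33.90 ✓; ∠RML = 142.8° ✓; |ML| = 32.30 ✓; ∠(ML, LT) = 90.00° ✓; |LT| = 24.60 ✗.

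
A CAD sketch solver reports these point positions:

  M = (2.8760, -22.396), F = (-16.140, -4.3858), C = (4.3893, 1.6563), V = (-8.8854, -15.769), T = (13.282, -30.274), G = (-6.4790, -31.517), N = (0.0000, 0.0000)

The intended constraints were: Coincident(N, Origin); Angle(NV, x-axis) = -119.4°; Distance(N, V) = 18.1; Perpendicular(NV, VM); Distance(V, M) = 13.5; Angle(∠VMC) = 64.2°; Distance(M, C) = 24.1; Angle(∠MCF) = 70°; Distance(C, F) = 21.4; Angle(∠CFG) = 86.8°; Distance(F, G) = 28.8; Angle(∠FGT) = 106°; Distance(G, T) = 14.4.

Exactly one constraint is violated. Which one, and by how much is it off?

Distance(G, T) = 14.4 — off by 5.40.

N = (0.00, 0.00) ✓; NV at -119.4° ✓; |NV| = 18.10 ✓; ∠(NV, VM) = 90.00° ✓; |VM| = 13.50 ✓; ∠VMC = 64.20° ✓; |MC| = 24.10 ✓; ∠MCF = 70.00° ✓; |CF| = 21.40 ✓; ∠CFG = 86.80° ✓; |FG| = 28.80 ✓; ∠FGT = 106.0° ✓; |GT| = 19.80 ✗.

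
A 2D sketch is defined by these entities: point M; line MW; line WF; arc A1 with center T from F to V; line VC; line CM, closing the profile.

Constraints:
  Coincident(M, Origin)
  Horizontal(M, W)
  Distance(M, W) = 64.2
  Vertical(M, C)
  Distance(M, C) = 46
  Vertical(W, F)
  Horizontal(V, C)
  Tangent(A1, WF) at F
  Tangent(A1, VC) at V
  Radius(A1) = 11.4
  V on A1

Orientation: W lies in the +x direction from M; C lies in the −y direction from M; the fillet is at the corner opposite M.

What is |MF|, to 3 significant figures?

72.9

M is at the origin; MW is horizontal with |MW| = 64.2 and W on the +x side, so W = (64.2, 0.00). M and C share the same x with |MC| = 46.0 and C on the −y side, so C = (0.00, -46.0). The virtual corner opposite M is at (64.2, -46.0). Tangency of A1 to WF means the radius TF is perpendicular to WF and the tangent condition forces TV to be normal to VC, with radius 11.4, so the center T sits 11.4 in from both sides at T = (52.8, -34.6). That places the tangent points at F = (64.2, -34.6) on WF and V = (52.8, -46.0) on VC. Then |MF| = |F − M| = 72.9.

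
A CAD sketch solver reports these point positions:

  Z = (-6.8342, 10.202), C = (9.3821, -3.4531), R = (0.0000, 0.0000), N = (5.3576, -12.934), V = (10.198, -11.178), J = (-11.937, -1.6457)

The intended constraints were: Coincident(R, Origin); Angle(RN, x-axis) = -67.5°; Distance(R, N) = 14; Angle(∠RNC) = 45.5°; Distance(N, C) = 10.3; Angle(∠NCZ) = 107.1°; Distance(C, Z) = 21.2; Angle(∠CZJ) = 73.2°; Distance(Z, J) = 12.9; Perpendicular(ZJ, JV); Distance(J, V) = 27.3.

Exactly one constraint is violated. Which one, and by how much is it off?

Distance(J, V) = 27.3 — off by 3.20.

R = (0.00, 0.00) ✓; RN at -67.50° ✓; |RN| = 14.00 ✓; ∠RNC = 45.50° ✓; |NC| = 10.30 ✓; ∠NCZ = 107.1° ✓; |CZ| = 21.20 ✓; ∠CZJ = 73.20° ✓; |ZJ| = 12.90 ✓; ∠(ZJ, JV) = 90.00° ✓; |JV| = 24.10 ✗.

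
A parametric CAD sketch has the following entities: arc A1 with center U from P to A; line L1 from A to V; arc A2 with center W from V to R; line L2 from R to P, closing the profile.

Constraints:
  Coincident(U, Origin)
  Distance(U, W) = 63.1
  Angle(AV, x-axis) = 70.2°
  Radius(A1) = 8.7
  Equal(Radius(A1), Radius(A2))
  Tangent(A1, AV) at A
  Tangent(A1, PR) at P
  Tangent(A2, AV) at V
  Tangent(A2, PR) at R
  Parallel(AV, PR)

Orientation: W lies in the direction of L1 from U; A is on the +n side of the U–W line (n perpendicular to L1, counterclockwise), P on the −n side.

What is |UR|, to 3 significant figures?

63.7

Tangency of A1 to both parallel lines with radius 8.7 puts A and P at U ± 8.7·n: A = (-8.19, 2.95), P = (8.19, -2.95). Equal radii place V and R the same way about W: V = W + 8.7·n = (13.2, 62.3), R = W − 8.7·n = (29.6, 56.4). Then |UR| = |R − U| = 63.7.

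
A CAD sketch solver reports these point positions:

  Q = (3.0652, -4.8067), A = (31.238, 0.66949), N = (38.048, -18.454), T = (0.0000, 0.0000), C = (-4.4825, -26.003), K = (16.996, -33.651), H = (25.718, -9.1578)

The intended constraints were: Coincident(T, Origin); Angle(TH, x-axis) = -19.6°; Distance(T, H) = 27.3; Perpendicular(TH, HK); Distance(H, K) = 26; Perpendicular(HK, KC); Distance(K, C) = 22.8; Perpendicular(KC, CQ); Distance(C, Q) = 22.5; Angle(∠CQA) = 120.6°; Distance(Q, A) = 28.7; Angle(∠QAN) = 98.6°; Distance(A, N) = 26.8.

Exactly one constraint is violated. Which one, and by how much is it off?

Distance(A, N) = 26.8 — off by 6.50.

T = (0.00, 0.00) ✓; TH at -19.60° ✓; |TH| = 27.30 ✓; ∠(TH, HK) = 90.00° ✓; |HK| = 26.00 ✓; ∠(HK, KC) = 90.00° ✓; |KC| = 22.80 ✓; ∠(KC, CQ) = 90.00° ✓; |CQ| = 22.50 ✓; ∠CQA = 120.6° ✓; |QA| = 28.70 ✓; ∠QAN = 98.60° ✓; |AN| = 20.30 ✗.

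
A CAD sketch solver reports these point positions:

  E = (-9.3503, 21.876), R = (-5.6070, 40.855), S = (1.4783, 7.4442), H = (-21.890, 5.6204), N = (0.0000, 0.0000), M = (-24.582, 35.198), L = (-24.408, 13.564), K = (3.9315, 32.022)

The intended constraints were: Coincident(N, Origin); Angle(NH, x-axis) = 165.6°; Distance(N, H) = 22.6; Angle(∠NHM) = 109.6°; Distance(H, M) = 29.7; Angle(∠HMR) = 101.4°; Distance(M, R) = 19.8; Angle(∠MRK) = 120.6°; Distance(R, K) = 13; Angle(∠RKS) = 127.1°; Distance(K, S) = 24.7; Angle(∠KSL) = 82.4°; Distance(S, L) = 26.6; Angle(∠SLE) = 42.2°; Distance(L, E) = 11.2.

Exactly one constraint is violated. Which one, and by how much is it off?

Distance(L, E) = 11.2 — off by 6.00.

N = (0.00, 0.00) ✓; NH at 165.6° ✓; |NH| = 22.60 ✓; ∠NHM = 109.6° ✓; |HM| = 29.70 ✓; ∠HMR = 101.4° ✓; |MR| = 19.80 ✓; ∠MRK = 120.6° ✓; |RK| = 13.00 ✓; ∠RKS = 127.1° ✓; |KS| = 24.70 ✓; ∠KSL = 82.40° ✓; |SL| = 26.60 ✓; ∠SLE = 42.20° ✓; |LE| = 17.20 ✗.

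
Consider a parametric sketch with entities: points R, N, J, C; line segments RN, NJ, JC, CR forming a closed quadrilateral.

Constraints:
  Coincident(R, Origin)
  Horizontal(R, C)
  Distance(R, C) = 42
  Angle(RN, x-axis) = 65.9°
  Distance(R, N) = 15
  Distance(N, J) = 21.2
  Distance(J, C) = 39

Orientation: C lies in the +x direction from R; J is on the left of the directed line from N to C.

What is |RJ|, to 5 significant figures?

36.035

R is at the origin; R and C share the same y with |RC| = 42.0 and C in +x, so C = (42.0, 0). RN runs at 65.9° with |RN| = 15.0, so N = (6.1250, 13.693). J is determined by |NJ| = 21.2 and |JC| = 39.0 together: it lies at the intersection of circle(N, 21.2) and circle(C, 39.0). With |NC| = 38.399, the foot of the radical line on NC is 5.2468 from N and the perpendicular offset is √(21.2² − 5.2468²) = 20.540. Taking the left-of-NC solution: J = (18.351, 31.012).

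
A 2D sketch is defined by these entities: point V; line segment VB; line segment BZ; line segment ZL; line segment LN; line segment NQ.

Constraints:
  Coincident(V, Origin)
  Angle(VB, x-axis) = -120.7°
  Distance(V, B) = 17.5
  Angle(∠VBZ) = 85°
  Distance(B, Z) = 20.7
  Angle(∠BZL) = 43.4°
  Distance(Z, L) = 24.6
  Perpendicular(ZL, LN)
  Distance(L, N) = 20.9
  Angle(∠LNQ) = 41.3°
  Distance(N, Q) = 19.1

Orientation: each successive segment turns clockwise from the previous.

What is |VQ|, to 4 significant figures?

15.17

ZL is perpendicular to LN, so LN runs at -82.30°; with |LN| = 20.9, N = (1.434, -20.38). ∠LNQ = 41.3° gives NQ at 139.0° from the x-axis; with |NQ| = 19.1, Q = (-12.98, -7.853). Then |VQ| = |Q − V| = 15.17.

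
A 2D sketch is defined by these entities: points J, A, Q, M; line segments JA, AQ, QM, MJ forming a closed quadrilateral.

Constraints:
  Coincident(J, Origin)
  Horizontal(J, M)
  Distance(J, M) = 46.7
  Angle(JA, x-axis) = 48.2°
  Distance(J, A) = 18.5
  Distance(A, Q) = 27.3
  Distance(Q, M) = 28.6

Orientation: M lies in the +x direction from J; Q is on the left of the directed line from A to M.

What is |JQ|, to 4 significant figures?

45.13

J is at the origin; JM is horizontal with |JM| = 46.7 and M in +x, so M = (46.7, 0). JA runs at 48.2° with |JA| = 18.5, so A = (12.33, 13.79). Q is determined by |AQ| = 27.3 and |QM| = 28.6 together: it lies at the intersection of circle(A, 27.3) and circle(M, 28.6). With |AM| = 37.03, the foot of the radical line on AM is 17.54 from A and the perpendicular offset is √(27.3² − 17.54²) = 20.92. Taking the left-of-AM solution: Q = (36.40, 26.68).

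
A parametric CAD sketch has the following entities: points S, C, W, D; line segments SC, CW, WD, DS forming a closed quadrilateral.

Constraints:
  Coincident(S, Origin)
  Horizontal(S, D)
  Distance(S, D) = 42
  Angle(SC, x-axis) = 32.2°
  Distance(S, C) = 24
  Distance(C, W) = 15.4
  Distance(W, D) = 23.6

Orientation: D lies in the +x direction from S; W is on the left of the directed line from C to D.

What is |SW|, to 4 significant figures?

39.38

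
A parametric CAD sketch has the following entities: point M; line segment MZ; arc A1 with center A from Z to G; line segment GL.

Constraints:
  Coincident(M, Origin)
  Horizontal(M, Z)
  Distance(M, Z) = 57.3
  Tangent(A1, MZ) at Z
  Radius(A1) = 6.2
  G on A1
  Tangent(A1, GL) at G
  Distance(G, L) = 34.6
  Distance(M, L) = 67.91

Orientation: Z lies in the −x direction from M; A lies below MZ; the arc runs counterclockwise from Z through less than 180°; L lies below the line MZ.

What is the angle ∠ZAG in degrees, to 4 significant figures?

105.6°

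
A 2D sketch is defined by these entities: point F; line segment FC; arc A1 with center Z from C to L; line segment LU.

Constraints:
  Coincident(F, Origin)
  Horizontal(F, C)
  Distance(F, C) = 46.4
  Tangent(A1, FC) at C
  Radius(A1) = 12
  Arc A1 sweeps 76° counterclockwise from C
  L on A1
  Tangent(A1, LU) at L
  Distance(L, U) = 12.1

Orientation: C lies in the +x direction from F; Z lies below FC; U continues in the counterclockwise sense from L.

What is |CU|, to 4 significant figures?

25.43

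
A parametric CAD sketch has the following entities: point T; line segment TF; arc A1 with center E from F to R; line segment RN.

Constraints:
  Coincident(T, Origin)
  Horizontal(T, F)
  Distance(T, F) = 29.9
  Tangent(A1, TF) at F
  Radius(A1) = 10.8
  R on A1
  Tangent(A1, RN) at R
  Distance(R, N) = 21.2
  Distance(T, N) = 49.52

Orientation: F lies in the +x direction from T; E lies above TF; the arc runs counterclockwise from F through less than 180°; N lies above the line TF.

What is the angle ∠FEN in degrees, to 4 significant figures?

164.5°

Checks: |EF| = 10.80 ✓; |ER| = 10.80 ✓; ∠(ER, RN) = 90.00° ✓; |RN| = 21.20 ✓; |TN| = 49.52 ✓.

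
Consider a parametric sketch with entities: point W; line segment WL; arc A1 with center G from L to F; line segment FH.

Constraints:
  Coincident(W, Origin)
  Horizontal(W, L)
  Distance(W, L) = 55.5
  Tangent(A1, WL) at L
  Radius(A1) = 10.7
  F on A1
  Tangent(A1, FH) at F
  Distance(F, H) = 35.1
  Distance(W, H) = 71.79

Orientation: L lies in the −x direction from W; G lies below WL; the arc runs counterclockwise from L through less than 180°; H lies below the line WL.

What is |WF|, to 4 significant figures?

67.12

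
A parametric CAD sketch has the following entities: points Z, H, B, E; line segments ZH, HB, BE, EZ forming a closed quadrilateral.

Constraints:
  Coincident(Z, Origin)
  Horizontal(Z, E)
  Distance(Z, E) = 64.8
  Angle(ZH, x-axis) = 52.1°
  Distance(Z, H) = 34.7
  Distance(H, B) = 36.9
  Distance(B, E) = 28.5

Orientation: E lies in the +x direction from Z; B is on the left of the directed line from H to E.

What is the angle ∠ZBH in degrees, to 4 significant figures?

24.93°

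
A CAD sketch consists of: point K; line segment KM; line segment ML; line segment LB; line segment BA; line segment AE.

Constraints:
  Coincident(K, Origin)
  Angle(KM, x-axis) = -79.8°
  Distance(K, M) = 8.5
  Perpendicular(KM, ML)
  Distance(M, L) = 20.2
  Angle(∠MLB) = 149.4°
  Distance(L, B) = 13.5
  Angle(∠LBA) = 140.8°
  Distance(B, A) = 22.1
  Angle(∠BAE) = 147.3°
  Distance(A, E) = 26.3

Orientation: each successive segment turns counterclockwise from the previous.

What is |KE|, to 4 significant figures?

56.09

∠LBA = 140.8° gives BA at 80.00° from the x-axis; with |BA| = 22.1, A = (35.44, 25.80). ∠BAE = 147.3° gives AE at 112.7° from the x-axis; with |AE| = 26.3, E = (25.29, 50.06). Then |KE| = |E − K| = 56.09.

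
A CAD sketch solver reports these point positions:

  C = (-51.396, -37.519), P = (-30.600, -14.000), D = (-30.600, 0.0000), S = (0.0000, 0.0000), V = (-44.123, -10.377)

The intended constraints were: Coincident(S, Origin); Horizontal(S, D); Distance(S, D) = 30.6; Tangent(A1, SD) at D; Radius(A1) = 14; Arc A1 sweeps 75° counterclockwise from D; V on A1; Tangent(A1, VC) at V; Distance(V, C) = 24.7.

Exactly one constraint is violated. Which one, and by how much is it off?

Distance(V, C) = 24.7 — off by 3.40.

S = (0.00, 0.00) ✓; S.y = 0.00, D.y = 0.00 ✓; |SD| = 30.60 ✓; ∠(PD, DS) = 90.00° ✓; |PD| = 14.00 ✓; bearing(P→V) − bearing(P→D) = 75.00° ✓; |PV| = 14.00 ✓; ∠(PV, VC) = 90.00° ✓; |VC| = 28.10 ✗.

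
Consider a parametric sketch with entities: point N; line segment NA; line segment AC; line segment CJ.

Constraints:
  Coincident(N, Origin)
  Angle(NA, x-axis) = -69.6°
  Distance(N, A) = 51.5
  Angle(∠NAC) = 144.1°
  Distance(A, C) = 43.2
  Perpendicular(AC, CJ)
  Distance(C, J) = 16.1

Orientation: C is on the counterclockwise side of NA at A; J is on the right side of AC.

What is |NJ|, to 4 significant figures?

96.72

∠NAC = 144.1°, so AC runs at -69.6° + (180° − 144.1°) = -33.70° from the x-axis; with |AC| = 43.2, C = A + 43.2·(cos -33.70°, sin -33.70°) = (53.89, -72.24). AC ⟂ CJ; with |CJ| = 16.1 on the right of AC, J = C + 16.1·(-0.5548, -0.8320) = (44.96, -85.63). Then |NJ| = |J − N| = 96.72.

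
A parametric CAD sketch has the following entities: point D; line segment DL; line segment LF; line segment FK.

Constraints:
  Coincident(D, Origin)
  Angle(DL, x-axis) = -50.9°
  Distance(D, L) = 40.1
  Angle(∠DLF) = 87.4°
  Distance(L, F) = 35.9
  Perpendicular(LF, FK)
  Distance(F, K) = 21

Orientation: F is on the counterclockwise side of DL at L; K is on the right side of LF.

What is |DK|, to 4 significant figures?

69.93

D is at the origin; DL runs at -50.9° with length 40.1, so L = 40.1·(cos -50.9°, sin -50.9°) = (25.29, -31.12). ∠DLF = 87.4°, so LF runs at -50.9° + (180° − 87.4°) = 41.70° from the x-axis; with |LF| = 35.9, F = L + 35.9·(cos 41.70°, sin 41.70°) = (52.09, -7.238). LF ⟂ FK; with |FK| = 21.0 on the right of LF, K = F + 21.0·(0.6652, -0.7466) = (66.06, -22.92). Then |DK| = |K − D| = 69.93.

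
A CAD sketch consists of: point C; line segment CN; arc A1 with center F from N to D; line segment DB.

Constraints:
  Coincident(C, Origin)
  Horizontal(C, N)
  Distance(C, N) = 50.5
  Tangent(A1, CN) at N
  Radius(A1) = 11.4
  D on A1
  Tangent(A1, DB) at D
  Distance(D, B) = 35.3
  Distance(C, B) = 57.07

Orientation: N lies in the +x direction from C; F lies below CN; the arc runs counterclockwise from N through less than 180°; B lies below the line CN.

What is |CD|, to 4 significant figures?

40.45

Checks: |CN| = 50.50 ✓; |FD| = 11.40 ✓; ∠(FD, DB) = 90.00° ✓; |DB| = 35.30 ✓; |CB| = 57.07 ✓.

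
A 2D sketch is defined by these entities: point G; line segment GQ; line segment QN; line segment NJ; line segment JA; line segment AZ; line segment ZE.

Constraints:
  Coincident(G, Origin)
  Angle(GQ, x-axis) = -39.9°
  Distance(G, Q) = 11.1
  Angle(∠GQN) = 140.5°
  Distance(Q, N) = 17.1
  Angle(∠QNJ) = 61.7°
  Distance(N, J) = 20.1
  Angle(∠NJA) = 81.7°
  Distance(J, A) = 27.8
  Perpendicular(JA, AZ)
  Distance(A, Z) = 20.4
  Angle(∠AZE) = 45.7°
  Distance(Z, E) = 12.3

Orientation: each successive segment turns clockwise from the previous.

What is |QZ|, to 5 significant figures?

15.472

∠NJA = 81.7° gives JA at 64.000° from the x-axis; with |JA| = 27.8, A = (4.6993, 7.1693). JA ⟂ AZ, so AZ runs at -26.000°; with |AZ| = 20.4, Z = (23.035, -1.7735). Then |QZ| = |Z − Q| = 15.472.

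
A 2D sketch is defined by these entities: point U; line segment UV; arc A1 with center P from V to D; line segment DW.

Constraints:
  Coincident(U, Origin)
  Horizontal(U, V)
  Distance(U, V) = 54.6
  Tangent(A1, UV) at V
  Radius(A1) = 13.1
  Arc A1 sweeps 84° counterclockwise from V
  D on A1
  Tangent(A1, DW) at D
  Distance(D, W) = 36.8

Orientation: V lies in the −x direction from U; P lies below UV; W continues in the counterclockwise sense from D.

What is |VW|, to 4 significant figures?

51.19

U is at the origin; U and V share the same y with |UV| = 54.6 and V on the −x side, so V = (-54.60, 0.000). A1 meets UV tangentially, so PV is at right angles to UV, so P = V + (0, -13.1) = (-54.60, -13.10). On A1, V sits at bearing 90° from P; an 84° counterclockwise sweep puts D at bearing 174°, so D = P + 13.1·(cos 174°, sin 174°) = (-67.63, -11.73). Tangency of A1 to DW means the radius PD is perpendicular to DW, so DW runs along (−sin 174°, cos 174°); with |DW| = 36.8, W = (-71.47, -48.33). Then |VW| = |W − V| = 51.19.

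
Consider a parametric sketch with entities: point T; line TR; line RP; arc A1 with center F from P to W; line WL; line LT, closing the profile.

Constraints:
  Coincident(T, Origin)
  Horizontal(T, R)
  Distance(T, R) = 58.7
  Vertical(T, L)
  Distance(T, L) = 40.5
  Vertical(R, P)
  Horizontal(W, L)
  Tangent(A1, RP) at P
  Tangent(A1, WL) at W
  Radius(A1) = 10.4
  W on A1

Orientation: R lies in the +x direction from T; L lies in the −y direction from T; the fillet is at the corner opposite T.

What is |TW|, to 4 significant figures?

63.03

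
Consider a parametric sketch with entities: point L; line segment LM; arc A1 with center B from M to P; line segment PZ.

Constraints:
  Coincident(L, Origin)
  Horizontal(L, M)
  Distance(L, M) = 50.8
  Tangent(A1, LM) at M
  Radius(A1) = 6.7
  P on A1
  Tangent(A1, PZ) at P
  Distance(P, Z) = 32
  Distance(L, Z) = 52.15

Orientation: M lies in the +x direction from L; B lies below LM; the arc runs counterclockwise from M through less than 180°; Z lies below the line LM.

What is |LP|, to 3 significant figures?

44.6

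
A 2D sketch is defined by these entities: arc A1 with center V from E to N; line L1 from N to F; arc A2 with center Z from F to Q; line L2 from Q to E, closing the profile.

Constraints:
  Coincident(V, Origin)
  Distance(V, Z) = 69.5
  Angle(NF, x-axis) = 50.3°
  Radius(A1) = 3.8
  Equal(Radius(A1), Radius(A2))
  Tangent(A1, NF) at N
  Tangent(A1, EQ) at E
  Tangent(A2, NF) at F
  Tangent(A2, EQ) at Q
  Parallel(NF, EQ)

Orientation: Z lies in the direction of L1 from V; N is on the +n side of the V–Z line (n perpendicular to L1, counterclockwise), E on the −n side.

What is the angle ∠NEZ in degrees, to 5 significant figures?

86.870°

The slot axis is L1's direction at 50.3°, so u = (cos 50.3°, sin 50.3°) = (0.63877, 0.76940) and n = (−sin 50.3°, cos 50.3°) = (-0.76940, 0.63877). V is at the origin and Z lies 69.5 along u from V, so Z = 69.5·u = (44.394, 53.473). Tangency of A1 to both parallel lines with radius 3.8 puts N and E at V ± 3.8·n: N = (-2.9237, 2.4273), E = (2.9237, -2.4273). Then cos ∠NEZ = EN·EZ / (|EN||EZ|), giving 86.870°.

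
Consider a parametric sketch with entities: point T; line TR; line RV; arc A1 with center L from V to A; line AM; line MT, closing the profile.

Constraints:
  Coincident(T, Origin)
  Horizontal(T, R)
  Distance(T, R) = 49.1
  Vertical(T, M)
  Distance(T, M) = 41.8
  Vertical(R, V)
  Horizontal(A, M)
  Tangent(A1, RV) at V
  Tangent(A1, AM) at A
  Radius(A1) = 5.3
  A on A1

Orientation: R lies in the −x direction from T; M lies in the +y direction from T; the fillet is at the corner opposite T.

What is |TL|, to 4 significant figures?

57.01

T is at the origin; TR is horizontal with |TR| = 49.1 and R on the −x side, so R = (-49.10, 0.000). TM is vertical with |TM| = 41.8 and M on the +y side, so M = (0.000, 41.80). The virtual corner opposite T is at (-49.10, 41.80). The tangent condition forces LV to be normal to RV and since A1 is tangent to AM there, LA ⟂ AM, with radius 5.3, so the center L sits 5.3 in from both sides at L = (-43.80, 36.50). Then |TL| = |L − T| = 57.01.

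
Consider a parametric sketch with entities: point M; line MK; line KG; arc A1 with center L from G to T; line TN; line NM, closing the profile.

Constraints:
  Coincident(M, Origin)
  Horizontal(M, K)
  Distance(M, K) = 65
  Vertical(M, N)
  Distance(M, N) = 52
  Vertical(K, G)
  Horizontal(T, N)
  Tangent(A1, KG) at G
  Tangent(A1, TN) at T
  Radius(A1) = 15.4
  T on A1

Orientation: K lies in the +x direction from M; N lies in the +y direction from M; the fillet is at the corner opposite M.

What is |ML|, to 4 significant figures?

61.64

M is at the origin; MK is horizontal with |MK| = 65.0 and K on the +x side, so K = (65.00, 0.000). MN is vertical with |MN| = 52.0 and N on the +y side, so N = (0.000, 52.00). The virtual corner opposite M is at (65.00, 52.00). Tangency of A1 to KG means the radius LG is perpendicular to KG and A1 meets TN tangentially, so LT is at right angles to TN, with radius 15.4, so the center L sits 15.4 in from both sides at L = (49.60, 36.60). Then |ML| = |L − M| = 61.64.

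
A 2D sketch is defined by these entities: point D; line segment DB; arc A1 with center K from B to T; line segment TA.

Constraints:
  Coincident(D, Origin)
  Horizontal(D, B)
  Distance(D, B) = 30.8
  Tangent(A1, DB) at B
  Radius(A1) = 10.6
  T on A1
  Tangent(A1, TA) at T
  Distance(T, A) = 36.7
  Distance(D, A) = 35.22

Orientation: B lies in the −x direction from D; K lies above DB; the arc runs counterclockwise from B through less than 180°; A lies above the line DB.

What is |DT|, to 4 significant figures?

22.49

D is at the origin; D and B share the same y with |DB| = 30.8 and B on the −x side, so B = (-30.80, 0.000). Since A1 is tangent to DB there, KB ⟂ DB, so K = B + (0, 10.6) = (-30.80, 10.60). Since KT ⟂ TA (tangency), |KA| = √(10.6² + 36.7²) = 38.20 regardless of where T sits on A1. So A lies on both circle(D, 35.22) and circle(K, 38.20); the above-DB intersection is A = (-1.563, 35.19). T is the foot of the tangent from A: T = (-21.99, 4.699).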